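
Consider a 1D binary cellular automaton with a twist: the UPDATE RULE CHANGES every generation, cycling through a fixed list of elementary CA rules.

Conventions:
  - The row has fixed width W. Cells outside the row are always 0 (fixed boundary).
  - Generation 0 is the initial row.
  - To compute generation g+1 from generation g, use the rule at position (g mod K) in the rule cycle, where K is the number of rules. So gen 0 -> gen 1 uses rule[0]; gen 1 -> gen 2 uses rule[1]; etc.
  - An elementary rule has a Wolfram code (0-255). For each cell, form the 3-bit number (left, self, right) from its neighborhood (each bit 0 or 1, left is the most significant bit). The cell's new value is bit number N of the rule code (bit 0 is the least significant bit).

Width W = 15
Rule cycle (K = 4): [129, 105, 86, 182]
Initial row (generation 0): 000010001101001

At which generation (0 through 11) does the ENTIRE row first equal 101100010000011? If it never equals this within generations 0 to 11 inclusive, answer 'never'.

Gen 0: 000010001101001
Gen 1 (rule 129): 111000100000000
Gen 2 (rule 105): 101010001111111
Gen 3 (rule 86): 101011010000001
Gen 4 (rule 182): 111100111000011
Gen 5 (rule 129): 011000010011000
Gen 6 (rule 105): 011011000011011
Gen 7 (rule 86): 101001100101001
Gen 8 (rule 182): 111110011111111
Gen 9 (rule 129): 011100001111110
Gen 10 (rule 105): 010101101000010
Gen 11 (rule 86): 110100101100111

Answer: never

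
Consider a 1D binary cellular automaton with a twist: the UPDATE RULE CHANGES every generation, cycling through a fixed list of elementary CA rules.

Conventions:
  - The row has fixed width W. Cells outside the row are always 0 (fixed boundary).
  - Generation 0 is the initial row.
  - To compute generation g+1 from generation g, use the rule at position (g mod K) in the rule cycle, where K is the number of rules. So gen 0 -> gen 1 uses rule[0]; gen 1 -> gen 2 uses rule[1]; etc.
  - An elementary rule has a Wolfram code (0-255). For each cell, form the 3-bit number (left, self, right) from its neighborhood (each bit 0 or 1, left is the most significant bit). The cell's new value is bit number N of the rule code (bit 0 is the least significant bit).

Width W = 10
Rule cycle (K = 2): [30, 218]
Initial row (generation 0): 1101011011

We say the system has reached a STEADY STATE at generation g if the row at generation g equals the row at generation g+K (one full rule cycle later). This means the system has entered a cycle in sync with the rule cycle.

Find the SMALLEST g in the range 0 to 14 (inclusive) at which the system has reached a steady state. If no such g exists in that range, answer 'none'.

Answer: none

Derivation:
Gen 0: 1101011011
Gen 1 (rule 30): 1001010010
Gen 2 (rule 218): 0110001101
Gen 3 (rule 30): 1101011001
Gen 4 (rule 218): 1100011110
Gen 5 (rule 30): 1010110001
Gen 6 (rule 218): 0000111010
Gen 7 (rule 30): 0001100011
Gen 8 (rule 218): 0011110111
Gen 9 (rule 30): 0110000100
Gen 10 (rule 218): 1111001010
Gen 11 (rule 30): 1000111011
Gen 12 (rule 218): 0101111011
Gen 13 (rule 30): 1101000010
Gen 14 (rule 218): 1100100101
Gen 15 (rule 30): 1011111101
Gen 16 (rule 218): 0011111100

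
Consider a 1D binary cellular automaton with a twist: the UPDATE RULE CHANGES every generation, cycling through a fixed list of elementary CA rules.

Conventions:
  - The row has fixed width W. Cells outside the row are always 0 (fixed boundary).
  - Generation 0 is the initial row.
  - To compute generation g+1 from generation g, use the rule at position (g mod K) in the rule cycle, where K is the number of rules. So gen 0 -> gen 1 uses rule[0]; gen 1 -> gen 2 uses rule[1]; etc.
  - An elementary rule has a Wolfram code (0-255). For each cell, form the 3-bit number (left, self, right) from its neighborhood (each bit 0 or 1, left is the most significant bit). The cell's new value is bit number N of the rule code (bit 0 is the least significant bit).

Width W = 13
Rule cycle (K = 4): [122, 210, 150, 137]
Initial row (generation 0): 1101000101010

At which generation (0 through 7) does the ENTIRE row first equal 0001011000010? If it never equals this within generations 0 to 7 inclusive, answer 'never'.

Answer: 6

Derivation:
Gen 0: 1101000101010
Gen 1 (rule 122): 1110101010101
Gen 2 (rule 210): 0110000000000
Gen 3 (rule 150): 1001000000000
Gen 4 (rule 137): 0000011111111
Gen 5 (rule 122): 0000110000001
Gen 6 (rule 210): 0001011000010
Gen 7 (rule 150): 0011000100111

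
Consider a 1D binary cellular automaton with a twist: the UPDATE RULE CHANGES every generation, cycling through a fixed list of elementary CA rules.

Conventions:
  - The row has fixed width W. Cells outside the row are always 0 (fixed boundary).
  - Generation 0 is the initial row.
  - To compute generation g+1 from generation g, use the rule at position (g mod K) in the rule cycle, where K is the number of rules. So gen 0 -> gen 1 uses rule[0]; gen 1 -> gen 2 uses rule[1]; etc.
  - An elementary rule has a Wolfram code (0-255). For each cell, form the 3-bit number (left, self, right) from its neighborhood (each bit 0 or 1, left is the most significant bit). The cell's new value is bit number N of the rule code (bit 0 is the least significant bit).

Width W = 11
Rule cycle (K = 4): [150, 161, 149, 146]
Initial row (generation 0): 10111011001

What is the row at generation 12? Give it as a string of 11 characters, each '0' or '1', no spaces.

Gen 0: 10111011001
Gen 1 (rule 150): 10010000111
Gen 2 (rule 161): 00000110010
Gen 3 (rule 149): 11110001011
Gen 4 (rule 146): 01101010000
Gen 5 (rule 150): 10001011000
Gen 6 (rule 161): 00100100011
Gen 7 (rule 149): 10110111000
Gen 8 (rule 146): 00000010100
Gen 9 (rule 150): 00000110110
Gen 10 (rule 161): 11110001000
Gen 11 (rule 149): 01101101111
Gen 12 (rule 146): 10000000110

Answer: 10000000110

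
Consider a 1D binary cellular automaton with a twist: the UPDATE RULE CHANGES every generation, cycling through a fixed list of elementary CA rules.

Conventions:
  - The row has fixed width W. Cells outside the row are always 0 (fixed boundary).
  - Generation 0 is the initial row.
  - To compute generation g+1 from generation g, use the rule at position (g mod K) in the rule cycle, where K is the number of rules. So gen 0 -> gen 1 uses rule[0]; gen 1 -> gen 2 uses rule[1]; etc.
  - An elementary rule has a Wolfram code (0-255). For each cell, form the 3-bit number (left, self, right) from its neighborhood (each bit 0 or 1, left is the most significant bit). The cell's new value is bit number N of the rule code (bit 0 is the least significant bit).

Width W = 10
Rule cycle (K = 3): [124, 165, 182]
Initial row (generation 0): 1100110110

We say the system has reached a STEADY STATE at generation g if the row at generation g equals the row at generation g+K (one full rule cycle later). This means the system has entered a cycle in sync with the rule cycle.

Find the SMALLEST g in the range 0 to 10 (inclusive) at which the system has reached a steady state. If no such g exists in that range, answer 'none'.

Answer: 3

Derivation:
Gen 0: 1100110110
Gen 1 (rule 124): 1110111111
Gen 2 (rule 165): 0101011110
Gen 3 (rule 182): 1111101101
Gen 4 (rule 124): 1000111111
Gen 5 (rule 165): 1010011110
Gen 6 (rule 182): 1111101101
Gen 7 (rule 124): 1000111111
Gen 8 (rule 165): 1010011110
Gen 9 (rule 182): 1111101101
Gen 10 (rule 124): 1000111111
Gen 11 (rule 165): 1010011110
Gen 12 (rule 182): 1111101101
Gen 13 (rule 124): 1000111111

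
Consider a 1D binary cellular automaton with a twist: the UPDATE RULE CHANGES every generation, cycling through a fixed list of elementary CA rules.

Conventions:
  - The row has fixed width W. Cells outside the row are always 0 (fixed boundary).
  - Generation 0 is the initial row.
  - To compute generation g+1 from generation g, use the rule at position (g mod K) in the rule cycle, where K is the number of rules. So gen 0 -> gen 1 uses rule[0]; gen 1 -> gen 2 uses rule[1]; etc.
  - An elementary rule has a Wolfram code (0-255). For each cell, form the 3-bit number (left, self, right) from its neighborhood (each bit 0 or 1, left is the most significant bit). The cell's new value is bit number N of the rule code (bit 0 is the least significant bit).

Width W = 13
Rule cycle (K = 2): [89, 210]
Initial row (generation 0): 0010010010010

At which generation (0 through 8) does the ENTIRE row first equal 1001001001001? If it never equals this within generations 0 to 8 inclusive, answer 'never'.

Gen 0: 0010010010010
Gen 1 (rule 89): 1001001001001
Gen 2 (rule 210): 0110110110110
Gen 3 (rule 89): 0110110110111
Gen 4 (rule 210): 1010010010011
Gen 5 (rule 89): 0001001001011
Gen 6 (rule 210): 0010110110001
Gen 7 (rule 89): 1000110111100
Gen 8 (rule 210): 0101010011110

Answer: 1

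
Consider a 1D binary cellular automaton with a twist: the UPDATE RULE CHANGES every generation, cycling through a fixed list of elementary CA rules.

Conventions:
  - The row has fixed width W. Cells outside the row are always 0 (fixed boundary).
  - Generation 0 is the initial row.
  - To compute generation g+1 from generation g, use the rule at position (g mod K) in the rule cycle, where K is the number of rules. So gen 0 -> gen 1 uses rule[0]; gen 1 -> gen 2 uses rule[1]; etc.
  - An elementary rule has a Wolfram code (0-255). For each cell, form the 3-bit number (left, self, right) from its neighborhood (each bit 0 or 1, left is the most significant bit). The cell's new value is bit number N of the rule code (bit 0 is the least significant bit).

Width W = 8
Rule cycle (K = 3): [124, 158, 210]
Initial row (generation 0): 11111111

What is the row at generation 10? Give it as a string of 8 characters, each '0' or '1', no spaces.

Gen 0: 11111111
Gen 1 (rule 124): 10000001
Gen 2 (rule 158): 11000011
Gen 3 (rule 210): 01100101
Gen 4 (rule 124): 01110111
Gen 5 (rule 158): 11100110
Gen 6 (rule 210): 01111011
Gen 7 (rule 124): 01001111
Gen 8 (rule 158): 11111110
Gen 9 (rule 210): 01111111
Gen 10 (rule 124): 01000001

Answer: 01000001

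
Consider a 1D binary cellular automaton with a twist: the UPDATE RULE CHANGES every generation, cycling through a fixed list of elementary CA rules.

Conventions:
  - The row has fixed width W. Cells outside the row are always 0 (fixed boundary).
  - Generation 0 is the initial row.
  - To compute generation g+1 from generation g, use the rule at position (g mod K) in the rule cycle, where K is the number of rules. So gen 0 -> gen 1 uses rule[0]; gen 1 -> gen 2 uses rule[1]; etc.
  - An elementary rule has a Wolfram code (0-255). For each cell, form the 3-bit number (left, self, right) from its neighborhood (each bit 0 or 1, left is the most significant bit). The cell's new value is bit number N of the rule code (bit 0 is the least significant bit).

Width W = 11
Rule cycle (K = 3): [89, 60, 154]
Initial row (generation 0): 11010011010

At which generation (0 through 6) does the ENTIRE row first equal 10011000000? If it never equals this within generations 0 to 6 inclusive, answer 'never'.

Gen 0: 11010011010
Gen 1 (rule 89): 11001011001
Gen 2 (rule 60): 10101110101
Gen 3 (rule 154): 00001100000
Gen 4 (rule 89): 11101111111
Gen 5 (rule 60): 10011000000
Gen 6 (rule 154): 01110100000

Answer: 5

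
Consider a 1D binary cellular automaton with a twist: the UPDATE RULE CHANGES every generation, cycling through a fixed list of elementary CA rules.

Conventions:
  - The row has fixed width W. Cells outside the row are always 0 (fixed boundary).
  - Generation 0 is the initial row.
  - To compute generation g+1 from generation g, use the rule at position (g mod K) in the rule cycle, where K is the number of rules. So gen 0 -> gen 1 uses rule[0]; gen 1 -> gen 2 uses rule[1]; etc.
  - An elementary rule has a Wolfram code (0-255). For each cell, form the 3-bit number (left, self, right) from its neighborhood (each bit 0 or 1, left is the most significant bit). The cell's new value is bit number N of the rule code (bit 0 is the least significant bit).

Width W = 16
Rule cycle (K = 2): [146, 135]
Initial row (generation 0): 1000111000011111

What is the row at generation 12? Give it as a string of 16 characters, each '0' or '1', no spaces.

Answer: 1111101111101011

Derivation:
Gen 0: 1000111000011111
Gen 1 (rule 146): 0101010100101110
Gen 2 (rule 135): 1101010101100100
Gen 3 (rule 146): 0000000000011010
Gen 4 (rule 135): 1111111111100010
Gen 5 (rule 146): 0111111111010101
Gen 6 (rule 135): 1011111110010101
Gen 7 (rule 146): 0001111101100000
Gen 8 (rule 135): 1110111000001111
Gen 9 (rule 146): 0100010100010110
Gen 10 (rule 135): 1101110101110000
Gen 11 (rule 146): 0000100000101000
Gen 12 (rule 135): 1111101111101011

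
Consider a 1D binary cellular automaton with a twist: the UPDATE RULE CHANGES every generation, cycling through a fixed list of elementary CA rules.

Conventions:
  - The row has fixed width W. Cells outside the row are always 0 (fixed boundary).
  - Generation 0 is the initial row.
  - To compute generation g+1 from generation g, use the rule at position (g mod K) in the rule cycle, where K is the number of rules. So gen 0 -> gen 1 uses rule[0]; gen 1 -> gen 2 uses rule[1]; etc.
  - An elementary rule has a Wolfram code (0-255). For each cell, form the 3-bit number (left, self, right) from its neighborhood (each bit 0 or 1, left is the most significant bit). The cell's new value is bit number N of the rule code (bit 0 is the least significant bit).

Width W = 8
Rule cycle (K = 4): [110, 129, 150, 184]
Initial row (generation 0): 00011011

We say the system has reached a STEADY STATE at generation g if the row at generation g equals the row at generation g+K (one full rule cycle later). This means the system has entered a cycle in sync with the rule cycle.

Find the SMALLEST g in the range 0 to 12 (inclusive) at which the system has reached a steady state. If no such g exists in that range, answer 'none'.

Answer: none

Derivation:
Gen 0: 00011011
Gen 1 (rule 110): 00111111
Gen 2 (rule 129): 10011110
Gen 3 (rule 150): 11101101
Gen 4 (rule 184): 11011010
Gen 5 (rule 110): 11111110
Gen 6 (rule 129): 01111100
Gen 7 (rule 150): 10111010
Gen 8 (rule 184): 01110101
Gen 9 (rule 110): 11011111
Gen 10 (rule 129): 00001110
Gen 11 (rule 150): 00010101
Gen 12 (rule 184): 00001010
Gen 13 (rule 110): 00011110
Gen 14 (rule 129): 11001100
Gen 15 (rule 150): 00110010
Gen 16 (rule 184): 00101001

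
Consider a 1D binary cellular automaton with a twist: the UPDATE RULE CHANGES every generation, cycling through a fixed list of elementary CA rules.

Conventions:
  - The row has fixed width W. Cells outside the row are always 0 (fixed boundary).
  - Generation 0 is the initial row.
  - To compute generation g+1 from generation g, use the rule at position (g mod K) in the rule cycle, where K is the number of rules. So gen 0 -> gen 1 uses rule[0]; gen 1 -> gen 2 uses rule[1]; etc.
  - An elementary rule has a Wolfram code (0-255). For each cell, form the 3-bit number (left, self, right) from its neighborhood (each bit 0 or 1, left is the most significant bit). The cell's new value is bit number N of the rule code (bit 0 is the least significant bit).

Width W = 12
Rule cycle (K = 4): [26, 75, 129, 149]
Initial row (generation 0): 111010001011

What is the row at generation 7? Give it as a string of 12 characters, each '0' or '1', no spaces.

Gen 0: 111010001011
Gen 1 (rule 26): 100001010010
Gen 2 (rule 75): 001110000100
Gen 3 (rule 129): 100100110001
Gen 4 (rule 149): 110110001101
Gen 5 (rule 26): 100101011000
Gen 6 (rule 75): 001000011011
Gen 7 (rule 129): 100011000000

Answer: 100011000000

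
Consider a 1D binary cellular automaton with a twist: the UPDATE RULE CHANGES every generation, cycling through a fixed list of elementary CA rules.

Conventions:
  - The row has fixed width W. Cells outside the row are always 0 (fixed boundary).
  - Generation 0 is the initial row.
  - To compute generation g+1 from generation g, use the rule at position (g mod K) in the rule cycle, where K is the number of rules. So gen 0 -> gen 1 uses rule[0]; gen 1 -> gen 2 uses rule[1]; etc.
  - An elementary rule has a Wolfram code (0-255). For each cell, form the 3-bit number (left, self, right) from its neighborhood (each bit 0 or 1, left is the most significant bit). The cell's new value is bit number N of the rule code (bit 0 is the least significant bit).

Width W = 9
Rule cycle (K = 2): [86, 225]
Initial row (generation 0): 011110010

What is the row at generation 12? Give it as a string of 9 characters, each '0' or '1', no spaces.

Answer: 011000101

Derivation:
Gen 0: 011110010
Gen 1 (rule 86): 100011111
Gen 2 (rule 225): 001001111
Gen 3 (rule 86): 011110001
Gen 4 (rule 225): 001110100
Gen 5 (rule 86): 010010110
Gen 6 (rule 225): 000001010
Gen 7 (rule 86): 000011011
Gen 8 (rule 225): 111001101
Gen 9 (rule 86): 001110101
Gen 10 (rule 225): 100111010
Gen 11 (rule 86): 111001011
Gen 12 (rule 225): 011000101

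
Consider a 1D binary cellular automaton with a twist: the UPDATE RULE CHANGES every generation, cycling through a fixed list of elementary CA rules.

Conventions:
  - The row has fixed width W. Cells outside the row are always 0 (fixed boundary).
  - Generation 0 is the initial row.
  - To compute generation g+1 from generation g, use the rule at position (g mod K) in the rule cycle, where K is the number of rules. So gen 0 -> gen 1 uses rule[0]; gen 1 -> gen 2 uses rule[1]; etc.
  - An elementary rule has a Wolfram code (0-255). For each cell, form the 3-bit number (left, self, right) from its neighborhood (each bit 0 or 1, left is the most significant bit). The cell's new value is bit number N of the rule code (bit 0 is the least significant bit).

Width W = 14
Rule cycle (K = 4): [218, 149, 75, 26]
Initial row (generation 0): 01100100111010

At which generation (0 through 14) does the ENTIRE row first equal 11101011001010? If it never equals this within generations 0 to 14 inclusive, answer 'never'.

Gen 0: 01100100111010
Gen 1 (rule 218): 11111011111001
Gen 2 (rule 149): 01110001110101
Gen 3 (rule 75): 11010111010000
Gen 4 (rule 26): 10000100001000
Gen 5 (rule 218): 01001010010100
Gen 6 (rule 149): 01101011010111
Gen 7 (rule 75): 11100011000101
Gen 8 (rule 26): 10010110101000
Gen 9 (rule 218): 01100110000100
Gen 10 (rule 149): 00010001110111
Gen 11 (rule 75): 11100111010101
Gen 12 (rule 26): 10011100000000
Gen 13 (rule 218): 01111110000000
Gen 14 (rule 149): 00111101111111

Answer: never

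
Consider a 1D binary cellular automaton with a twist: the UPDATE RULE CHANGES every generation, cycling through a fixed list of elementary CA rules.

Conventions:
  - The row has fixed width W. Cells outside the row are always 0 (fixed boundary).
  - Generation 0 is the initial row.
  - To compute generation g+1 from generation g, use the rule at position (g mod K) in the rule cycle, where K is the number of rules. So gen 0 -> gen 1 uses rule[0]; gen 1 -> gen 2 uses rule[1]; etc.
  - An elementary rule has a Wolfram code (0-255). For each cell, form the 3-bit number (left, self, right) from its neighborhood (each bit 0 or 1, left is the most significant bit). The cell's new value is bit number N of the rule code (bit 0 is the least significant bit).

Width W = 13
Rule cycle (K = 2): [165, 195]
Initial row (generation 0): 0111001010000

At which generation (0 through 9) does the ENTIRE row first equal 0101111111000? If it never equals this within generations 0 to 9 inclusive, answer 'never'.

Answer: 9

Derivation:
Gen 0: 0111001010000
Gen 1 (rule 165): 0010001110111
Gen 2 (rule 195): 1100110110011
Gen 3 (rule 165): 0000001000000
Gen 4 (rule 195): 1111110011111
Gen 5 (rule 165): 0111100001110
Gen 6 (rule 195): 1011101110110
Gen 7 (rule 165): 1101010101000
Gen 8 (rule 195): 0100000000011
Gen 9 (rule 165): 0101111111000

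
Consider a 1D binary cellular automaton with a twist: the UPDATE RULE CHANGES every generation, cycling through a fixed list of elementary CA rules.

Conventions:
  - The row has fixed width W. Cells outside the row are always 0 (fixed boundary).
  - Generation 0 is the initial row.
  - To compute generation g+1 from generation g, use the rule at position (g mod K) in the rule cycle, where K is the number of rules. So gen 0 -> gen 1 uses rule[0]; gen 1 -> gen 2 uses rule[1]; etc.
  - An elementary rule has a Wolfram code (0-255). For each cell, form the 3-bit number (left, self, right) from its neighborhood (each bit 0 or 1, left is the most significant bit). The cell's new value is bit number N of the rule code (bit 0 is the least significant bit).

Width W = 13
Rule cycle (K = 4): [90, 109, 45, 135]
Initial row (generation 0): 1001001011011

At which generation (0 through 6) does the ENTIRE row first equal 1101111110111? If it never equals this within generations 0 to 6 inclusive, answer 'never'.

Answer: 4

Derivation:
Gen 0: 1001001011011
Gen 1 (rule 90): 0110110011011
Gen 2 (rule 109): 0111110011111
Gen 3 (rule 45): 0100000010000
Gen 4 (rule 135): 1101111110111
Gen 5 (rule 90): 1101000010101
Gen 6 (rule 109): 1111011011111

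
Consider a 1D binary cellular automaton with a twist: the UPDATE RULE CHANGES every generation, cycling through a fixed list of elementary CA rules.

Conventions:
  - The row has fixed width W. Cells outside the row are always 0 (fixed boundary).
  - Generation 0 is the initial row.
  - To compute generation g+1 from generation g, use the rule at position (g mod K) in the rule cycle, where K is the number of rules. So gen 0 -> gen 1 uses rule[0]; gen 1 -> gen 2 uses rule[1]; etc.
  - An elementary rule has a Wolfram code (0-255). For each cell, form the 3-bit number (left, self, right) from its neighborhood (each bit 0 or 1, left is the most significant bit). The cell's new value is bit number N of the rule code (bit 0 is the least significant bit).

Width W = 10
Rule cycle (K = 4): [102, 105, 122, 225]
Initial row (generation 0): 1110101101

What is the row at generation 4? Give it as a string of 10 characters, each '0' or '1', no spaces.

Answer: 0010111010

Derivation:
Gen 0: 1110101101
Gen 1 (rule 102): 0011110111
Gen 2 (rule 105): 1010011101
Gen 3 (rule 122): 0101110110
Gen 4 (rule 225): 0010111010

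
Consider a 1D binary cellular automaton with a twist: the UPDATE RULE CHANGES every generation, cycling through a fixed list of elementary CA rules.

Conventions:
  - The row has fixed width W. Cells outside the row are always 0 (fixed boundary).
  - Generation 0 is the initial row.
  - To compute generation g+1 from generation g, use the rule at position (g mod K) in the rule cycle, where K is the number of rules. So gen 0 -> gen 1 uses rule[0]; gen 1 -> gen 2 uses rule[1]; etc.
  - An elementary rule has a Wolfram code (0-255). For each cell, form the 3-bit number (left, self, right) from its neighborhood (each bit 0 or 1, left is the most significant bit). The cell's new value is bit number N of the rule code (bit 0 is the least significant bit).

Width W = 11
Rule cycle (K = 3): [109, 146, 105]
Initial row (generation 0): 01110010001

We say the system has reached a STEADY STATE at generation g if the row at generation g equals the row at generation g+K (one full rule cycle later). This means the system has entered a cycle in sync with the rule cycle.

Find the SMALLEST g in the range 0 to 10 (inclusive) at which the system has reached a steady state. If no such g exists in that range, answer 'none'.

Answer: none

Derivation:
Gen 0: 01110010001
Gen 1 (rule 109): 01010010101
Gen 2 (rule 146): 10001100000
Gen 3 (rule 105): 00101101111
Gen 4 (rule 109): 10111111001
Gen 5 (rule 146): 00011110110
Gen 6 (rule 105): 11010011110
Gen 7 (rule 109): 11110010010
Gen 8 (rule 146): 01101101101
Gen 9 (rule 105): 01111111110
Gen 10 (rule 109): 01000000010
Gen 11 (rule 146): 10100000101
Gen 12 (rule 105): 01001110010
Gen 13 (rule 109): 01001010010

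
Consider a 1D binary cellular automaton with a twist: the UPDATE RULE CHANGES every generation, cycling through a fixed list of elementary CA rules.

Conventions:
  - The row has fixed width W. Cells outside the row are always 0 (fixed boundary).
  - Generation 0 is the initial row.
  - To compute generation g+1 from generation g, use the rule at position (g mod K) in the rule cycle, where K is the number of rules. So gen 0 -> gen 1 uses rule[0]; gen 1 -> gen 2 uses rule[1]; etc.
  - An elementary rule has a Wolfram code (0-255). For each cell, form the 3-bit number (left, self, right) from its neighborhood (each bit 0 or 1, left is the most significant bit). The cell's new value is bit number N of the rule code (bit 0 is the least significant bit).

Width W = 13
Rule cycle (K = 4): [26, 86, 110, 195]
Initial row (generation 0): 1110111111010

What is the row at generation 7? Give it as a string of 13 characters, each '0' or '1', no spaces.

Gen 0: 1110111111010
Gen 1 (rule 26): 1000100000001
Gen 2 (rule 86): 1101110000011
Gen 3 (rule 110): 1111010000111
Gen 4 (rule 195): 0111000111011
Gen 5 (rule 26): 1100101100010
Gen 6 (rule 86): 0111100110111
Gen 7 (rule 110): 1100101111101

Answer: 1100101111101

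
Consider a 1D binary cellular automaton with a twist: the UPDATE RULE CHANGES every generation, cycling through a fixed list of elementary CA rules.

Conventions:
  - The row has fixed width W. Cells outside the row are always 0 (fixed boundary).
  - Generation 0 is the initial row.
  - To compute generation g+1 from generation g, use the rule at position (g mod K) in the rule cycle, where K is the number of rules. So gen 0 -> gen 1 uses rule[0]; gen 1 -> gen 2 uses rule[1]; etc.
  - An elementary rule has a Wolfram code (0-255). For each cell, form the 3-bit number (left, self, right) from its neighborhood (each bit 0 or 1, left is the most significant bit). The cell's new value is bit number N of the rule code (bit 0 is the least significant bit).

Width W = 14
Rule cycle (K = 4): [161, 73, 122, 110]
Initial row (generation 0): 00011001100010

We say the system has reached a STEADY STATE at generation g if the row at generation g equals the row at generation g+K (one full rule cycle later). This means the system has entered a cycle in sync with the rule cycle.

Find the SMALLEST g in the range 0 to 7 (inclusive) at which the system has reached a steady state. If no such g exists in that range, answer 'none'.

Gen 0: 00011001100010
Gen 1 (rule 161): 11000000001000
Gen 2 (rule 73): 11011111100011
Gen 3 (rule 122): 11110000110111
Gen 4 (rule 110): 10010001111101
Gen 5 (rule 161): 00000100111010
Gen 6 (rule 73): 11110000101000
Gen 7 (rule 122): 10011001010100
Gen 8 (rule 110): 10111011111100
Gen 9 (rule 161): 01010101111001
Gen 10 (rule 73): 00000001001000
Gen 11 (rule 122): 00000010110100

Answer: none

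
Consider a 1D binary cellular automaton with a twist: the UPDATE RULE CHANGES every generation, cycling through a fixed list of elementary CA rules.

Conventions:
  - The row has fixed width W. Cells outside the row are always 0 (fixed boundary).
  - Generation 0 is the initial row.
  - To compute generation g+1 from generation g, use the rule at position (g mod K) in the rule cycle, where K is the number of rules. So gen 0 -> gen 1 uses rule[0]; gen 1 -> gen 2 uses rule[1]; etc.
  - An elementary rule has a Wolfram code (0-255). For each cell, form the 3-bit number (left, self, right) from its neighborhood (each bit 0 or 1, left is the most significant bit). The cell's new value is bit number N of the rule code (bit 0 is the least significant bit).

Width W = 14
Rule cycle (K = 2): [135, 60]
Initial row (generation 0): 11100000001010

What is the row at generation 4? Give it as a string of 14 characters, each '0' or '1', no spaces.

Gen 0: 11100000001010
Gen 1 (rule 135): 01001111111010
Gen 2 (rule 60): 01101000000111
Gen 3 (rule 135): 10001011111010
Gen 4 (rule 60): 11001110000111

Answer: 11001110000111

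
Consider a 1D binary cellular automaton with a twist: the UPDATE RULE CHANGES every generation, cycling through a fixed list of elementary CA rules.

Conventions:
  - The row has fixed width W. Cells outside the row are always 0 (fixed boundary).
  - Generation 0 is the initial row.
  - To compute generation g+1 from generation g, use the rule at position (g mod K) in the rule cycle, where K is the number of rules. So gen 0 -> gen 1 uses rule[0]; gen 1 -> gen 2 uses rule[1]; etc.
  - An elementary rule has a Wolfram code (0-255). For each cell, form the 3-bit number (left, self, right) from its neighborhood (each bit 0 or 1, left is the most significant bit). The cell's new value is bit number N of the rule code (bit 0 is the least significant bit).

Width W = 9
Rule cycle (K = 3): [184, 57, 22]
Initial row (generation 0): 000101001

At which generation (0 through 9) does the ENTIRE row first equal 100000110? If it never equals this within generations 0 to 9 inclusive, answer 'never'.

Gen 0: 000101001
Gen 1 (rule 184): 000010100
Gen 2 (rule 57): 111001011
Gen 3 (rule 22): 000111000
Gen 4 (rule 184): 000110100
Gen 5 (rule 57): 110101011
Gen 6 (rule 22): 000101000
Gen 7 (rule 184): 000010100
Gen 8 (rule 57): 111001011
Gen 9 (rule 22): 000111000

Answer: never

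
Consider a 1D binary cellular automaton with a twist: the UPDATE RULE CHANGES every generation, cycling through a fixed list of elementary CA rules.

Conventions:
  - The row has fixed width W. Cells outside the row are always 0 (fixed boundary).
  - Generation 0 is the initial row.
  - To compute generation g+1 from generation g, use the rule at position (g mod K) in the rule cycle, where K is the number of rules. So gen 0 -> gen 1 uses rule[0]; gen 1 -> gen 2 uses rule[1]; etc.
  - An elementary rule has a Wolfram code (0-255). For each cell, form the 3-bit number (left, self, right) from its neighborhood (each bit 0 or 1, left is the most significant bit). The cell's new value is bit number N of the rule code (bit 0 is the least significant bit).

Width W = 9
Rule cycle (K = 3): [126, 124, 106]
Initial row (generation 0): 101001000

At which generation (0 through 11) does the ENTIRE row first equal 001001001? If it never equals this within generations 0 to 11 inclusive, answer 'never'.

Answer: never

Derivation:
Gen 0: 101001000
Gen 1 (rule 126): 111111100
Gen 2 (rule 124): 100000110
Gen 3 (rule 106): 000001110
Gen 4 (rule 126): 000011011
Gen 5 (rule 124): 000011111
Gen 6 (rule 106): 000110001
Gen 7 (rule 126): 001111011
Gen 8 (rule 124): 001001111
Gen 9 (rule 106): 010011001
Gen 10 (rule 126): 111111111
Gen 11 (rule 124): 100000001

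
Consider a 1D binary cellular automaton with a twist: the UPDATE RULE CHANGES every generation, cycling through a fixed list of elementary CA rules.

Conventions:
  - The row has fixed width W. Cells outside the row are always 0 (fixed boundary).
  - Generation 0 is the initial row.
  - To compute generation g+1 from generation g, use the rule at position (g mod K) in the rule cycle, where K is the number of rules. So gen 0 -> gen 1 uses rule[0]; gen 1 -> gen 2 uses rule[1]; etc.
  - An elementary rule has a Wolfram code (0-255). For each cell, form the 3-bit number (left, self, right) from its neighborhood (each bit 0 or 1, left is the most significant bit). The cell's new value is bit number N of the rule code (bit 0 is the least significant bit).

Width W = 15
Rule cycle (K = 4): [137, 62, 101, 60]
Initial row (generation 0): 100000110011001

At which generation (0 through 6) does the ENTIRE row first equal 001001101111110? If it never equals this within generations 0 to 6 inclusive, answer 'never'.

Answer: never

Derivation:
Gen 0: 100000110011001
Gen 1 (rule 137): 001110100010000
Gen 2 (rule 62): 011001110111000
Gen 3 (rule 101): 001000011001011
Gen 4 (rule 60): 001100010101110
Gen 5 (rule 137): 101001000001100
Gen 6 (rule 62): 111111100011010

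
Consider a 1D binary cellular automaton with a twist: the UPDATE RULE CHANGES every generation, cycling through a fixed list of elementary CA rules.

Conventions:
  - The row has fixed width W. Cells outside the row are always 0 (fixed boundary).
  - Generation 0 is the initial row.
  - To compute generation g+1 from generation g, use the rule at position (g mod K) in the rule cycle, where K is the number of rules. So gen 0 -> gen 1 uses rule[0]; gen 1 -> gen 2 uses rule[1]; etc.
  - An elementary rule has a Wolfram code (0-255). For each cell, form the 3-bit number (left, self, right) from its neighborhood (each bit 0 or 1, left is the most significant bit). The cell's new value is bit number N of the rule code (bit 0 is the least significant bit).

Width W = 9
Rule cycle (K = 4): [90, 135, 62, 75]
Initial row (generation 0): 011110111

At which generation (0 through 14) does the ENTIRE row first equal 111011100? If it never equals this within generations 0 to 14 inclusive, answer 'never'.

Answer: 7

Derivation:
Gen 0: 011110111
Gen 1 (rule 90): 110010101
Gen 2 (rule 135): 000110101
Gen 3 (rule 62): 001101111
Gen 4 (rule 75): 111101001
Gen 5 (rule 90): 100100110
Gen 6 (rule 135): 101101000
Gen 7 (rule 62): 111011100
Gen 8 (rule 75): 101010101
Gen 9 (rule 90): 000000000
Gen 10 (rule 135): 111111111
Gen 11 (rule 62): 100000000
Gen 12 (rule 75): 001111111
Gen 13 (rule 90): 011000001
Gen 14 (rule 135): 100011111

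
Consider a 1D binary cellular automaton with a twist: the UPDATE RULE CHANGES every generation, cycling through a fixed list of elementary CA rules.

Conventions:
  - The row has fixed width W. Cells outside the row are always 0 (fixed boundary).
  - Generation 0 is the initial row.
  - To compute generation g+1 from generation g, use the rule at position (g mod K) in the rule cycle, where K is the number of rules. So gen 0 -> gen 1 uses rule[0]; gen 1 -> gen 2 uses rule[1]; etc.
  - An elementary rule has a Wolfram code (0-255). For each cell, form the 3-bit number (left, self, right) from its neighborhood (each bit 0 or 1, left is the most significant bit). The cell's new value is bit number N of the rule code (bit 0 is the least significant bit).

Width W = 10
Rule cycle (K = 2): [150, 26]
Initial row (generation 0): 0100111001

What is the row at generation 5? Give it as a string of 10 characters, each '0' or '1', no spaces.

Answer: 1011100111

Derivation:
Gen 0: 0100111001
Gen 1 (rule 150): 1111010111
Gen 2 (rule 26): 1000000100
Gen 3 (rule 150): 1100001110
Gen 4 (rule 26): 1010011001
Gen 5 (rule 150): 1011100111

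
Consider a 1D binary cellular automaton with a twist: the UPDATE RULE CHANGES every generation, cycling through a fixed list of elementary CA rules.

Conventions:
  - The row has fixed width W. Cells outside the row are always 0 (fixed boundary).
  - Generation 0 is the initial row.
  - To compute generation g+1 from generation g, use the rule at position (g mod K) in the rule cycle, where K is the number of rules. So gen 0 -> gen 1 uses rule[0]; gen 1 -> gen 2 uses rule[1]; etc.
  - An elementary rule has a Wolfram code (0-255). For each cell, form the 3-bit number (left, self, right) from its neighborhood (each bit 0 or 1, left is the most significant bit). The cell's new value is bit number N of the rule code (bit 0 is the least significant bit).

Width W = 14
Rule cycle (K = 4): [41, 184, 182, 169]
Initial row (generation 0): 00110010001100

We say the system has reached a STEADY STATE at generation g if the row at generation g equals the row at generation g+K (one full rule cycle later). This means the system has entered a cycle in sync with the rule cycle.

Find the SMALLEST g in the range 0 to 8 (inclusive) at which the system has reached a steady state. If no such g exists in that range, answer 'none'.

Gen 0: 00110010001100
Gen 1 (rule 41): 10100000101001
Gen 2 (rule 184): 01010000010100
Gen 3 (rule 182): 11111000111110
Gen 4 (rule 169): 11110010111100
Gen 5 (rule 41): 10000001100001
Gen 6 (rule 184): 01000001010000
Gen 7 (rule 182): 11100011111000
Gen 8 (rule 169): 11001011110011
Gen 9 (rule 41): 10000110000010
Gen 10 (rule 184): 01000101000001
Gen 11 (rule 182): 11101111100011
Gen 12 (rule 169): 11011111001010

Answer: none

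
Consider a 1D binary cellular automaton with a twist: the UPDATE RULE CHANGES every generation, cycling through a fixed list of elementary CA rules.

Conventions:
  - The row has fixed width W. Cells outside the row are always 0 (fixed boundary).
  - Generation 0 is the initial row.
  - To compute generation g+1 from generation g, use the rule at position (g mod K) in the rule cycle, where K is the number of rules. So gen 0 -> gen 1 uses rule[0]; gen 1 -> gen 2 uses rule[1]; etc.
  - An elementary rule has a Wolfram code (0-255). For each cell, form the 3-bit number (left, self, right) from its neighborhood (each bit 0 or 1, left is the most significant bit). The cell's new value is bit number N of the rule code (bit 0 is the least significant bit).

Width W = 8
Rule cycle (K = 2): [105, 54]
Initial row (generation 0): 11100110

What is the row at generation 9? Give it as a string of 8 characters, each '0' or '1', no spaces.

Gen 0: 11100110
Gen 1 (rule 105): 10100110
Gen 2 (rule 54): 11111001
Gen 3 (rule 105): 10001000
Gen 4 (rule 54): 11011100
Gen 5 (rule 105): 11110101
Gen 6 (rule 54): 00001111
Gen 7 (rule 105): 11101001
Gen 8 (rule 54): 00011111
Gen 9 (rule 105): 11010001

Answer: 11010001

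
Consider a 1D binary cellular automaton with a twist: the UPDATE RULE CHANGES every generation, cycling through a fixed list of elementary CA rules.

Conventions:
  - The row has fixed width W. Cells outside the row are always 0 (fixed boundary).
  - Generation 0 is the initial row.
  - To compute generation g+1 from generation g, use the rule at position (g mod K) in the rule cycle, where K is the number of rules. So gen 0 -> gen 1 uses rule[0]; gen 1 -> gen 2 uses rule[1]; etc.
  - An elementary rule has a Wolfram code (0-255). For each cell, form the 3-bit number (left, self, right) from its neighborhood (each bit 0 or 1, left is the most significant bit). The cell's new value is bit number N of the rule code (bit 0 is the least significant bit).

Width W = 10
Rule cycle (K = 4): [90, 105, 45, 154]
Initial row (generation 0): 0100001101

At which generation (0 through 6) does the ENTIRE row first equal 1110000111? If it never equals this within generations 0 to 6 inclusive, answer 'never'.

Gen 0: 0100001101
Gen 1 (rule 90): 1010011100
Gen 2 (rule 105): 0100010101
Gen 3 (rule 45): 0101011111
Gen 4 (rule 154): 1000011110
Gen 5 (rule 90): 0100110011
Gen 6 (rule 105): 0000110011

Answer: never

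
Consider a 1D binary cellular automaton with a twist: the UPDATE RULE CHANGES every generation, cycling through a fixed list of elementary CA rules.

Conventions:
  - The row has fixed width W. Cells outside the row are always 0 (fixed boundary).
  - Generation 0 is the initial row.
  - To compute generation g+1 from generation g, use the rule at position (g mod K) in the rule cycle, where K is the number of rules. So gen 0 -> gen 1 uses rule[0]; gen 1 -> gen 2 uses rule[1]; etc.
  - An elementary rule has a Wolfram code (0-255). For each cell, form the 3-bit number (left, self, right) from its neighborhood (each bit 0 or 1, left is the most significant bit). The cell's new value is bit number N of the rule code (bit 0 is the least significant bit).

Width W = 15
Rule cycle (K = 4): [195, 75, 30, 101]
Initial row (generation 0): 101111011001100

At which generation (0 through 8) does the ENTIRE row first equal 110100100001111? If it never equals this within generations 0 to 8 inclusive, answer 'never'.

Answer: never

Derivation:
Gen 0: 101111011001100
Gen 1 (rule 195): 000111001010101
Gen 2 (rule 75): 111101010000000
Gen 3 (rule 30): 100001011000000
Gen 4 (rule 101): 101101101011111
Gen 5 (rule 195): 000100100001111
Gen 6 (rule 75): 111001001111001
Gen 7 (rule 30): 100111111000111
Gen 8 (rule 101): 100000001010001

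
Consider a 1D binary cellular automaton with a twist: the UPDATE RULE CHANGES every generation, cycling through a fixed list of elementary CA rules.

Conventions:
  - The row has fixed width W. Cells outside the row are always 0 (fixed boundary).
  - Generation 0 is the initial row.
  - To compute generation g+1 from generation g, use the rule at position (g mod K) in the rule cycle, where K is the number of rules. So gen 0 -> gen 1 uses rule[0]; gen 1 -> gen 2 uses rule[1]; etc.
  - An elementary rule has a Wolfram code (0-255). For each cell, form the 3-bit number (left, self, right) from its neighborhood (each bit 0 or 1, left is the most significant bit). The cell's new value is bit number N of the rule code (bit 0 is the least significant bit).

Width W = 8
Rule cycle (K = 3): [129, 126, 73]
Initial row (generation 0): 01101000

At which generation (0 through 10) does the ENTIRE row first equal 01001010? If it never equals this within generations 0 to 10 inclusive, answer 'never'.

Gen 0: 01101000
Gen 1 (rule 129): 00000011
Gen 2 (rule 126): 00000111
Gen 3 (rule 73): 11110101
Gen 4 (rule 129): 01100000
Gen 5 (rule 126): 11110000
Gen 6 (rule 73): 10010111
Gen 7 (rule 129): 00000010
Gen 8 (rule 126): 00000111
Gen 9 (rule 73): 11110101
Gen 10 (rule 129): 01100000

Answer: never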